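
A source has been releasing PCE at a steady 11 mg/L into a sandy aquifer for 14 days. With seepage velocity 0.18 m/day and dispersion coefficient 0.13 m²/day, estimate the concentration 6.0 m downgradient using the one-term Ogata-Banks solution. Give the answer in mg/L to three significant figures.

For a continuous step input, C/C₀ ≈ ½·erfc((x−vt)/(2√(Dt))).
vt = 0.18 × 14 = 2.52 m and 2√(Dt) = 2√(0.13 × 14) = 2.698 m.
Argument (x−vt)/(2√(Dt)) = (6.0 − 2.52)/2.698 = 1.290; ½·erfc(1.290) = 0.03405.
C = 11 × 0.03405 = 0.375 mg/L.

0.375 mg/L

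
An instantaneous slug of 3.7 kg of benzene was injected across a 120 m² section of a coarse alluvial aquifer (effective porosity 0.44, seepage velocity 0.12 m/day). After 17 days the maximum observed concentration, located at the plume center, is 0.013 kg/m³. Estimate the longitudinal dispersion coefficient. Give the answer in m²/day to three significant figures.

0.136 m²/day

At the plume center C_max = M/(n_e·A·√(4πDt)), so D = M²/(4πt·(n_e·A·C_max)²).
n_e·A·C_max = 0.44 × 120 × 0.013 = 0.6864 kg/m.
D = 3.7²/(4π × 17 × 0.6864²) = 0.136 m²/day.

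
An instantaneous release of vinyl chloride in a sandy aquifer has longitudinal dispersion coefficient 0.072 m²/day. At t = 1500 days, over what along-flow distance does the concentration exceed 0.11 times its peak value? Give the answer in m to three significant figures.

The plume is Gaussian with σ = √(2Dt) = √(2 × 0.072 × 1500) = 14.70 m.
C/C_peak = exp(−Δx²/(2σ²)) = 0.11 ⇒ Δx = σ·√(−2 ln 0.11) = 14.70 × 2.101 = 30.88 m.
Width = 2Δx = 61.8 m.

61.8 m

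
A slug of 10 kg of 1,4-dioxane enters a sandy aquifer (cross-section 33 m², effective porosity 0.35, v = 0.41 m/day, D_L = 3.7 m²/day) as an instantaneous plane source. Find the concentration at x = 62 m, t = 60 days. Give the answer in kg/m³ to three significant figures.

For an instantaneous plane source, C(x,t) = M/(n_e·A·√(4πDt)) · exp(−(x−vt)²/(4Dt)), with n_e·A the pore (flow) area.
Plume center vt = 0.41 × 60 = 24.6 m, so the well at 62 m is 37.4 m downgradient of the peak.
√(4πDt) = 52.82 m, giving peak height M/(n_e·A·√(4πDt)) = 10/(0.35 × 33 × 52.82) = 0.01639 kg/m³.
(x−vt)²/(4Dt) = (37.4)²/(4 × 3.7 × 60) = 1.575; exp(−1.575) = 0.2070.
C = 0.01639 × 0.2070 = 0.00339 kg/m³.

0.00339 kg/m³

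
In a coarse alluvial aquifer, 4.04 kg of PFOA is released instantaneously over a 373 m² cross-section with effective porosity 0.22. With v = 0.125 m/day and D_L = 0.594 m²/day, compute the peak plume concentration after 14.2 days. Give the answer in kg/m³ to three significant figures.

The peak of an instantaneous 1D plume sits at x = vt; there the Gaussian factor is 1 and C_max = M/(n_e·A·√(4πDt)), where n_e·A is the pore area the mass is dissolved in.
√(4πDt) = √(4π × 0.594 × 14.2) = 10.30 m, so C_max = 4.04/(0.22 × 373 × 10.30) = 0.00478 kg/m³.

0.00478 kg/m³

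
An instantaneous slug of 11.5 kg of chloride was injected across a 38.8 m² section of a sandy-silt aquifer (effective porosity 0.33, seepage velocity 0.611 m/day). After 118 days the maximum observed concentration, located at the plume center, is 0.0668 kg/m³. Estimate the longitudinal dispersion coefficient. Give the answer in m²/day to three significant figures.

At the plume center C_max = M/(n_e·A·√(4πDt)), so D = M²/(4πt·(n_e·A·C_max)²).
n_e·A·C_max = 0.33 × 38.8 × 0.0668 = 0.8553 kg/m.
D = 11.5²/(4π × 118 × 0.8553²) = 0.122 m²/day.

0.122 m²/day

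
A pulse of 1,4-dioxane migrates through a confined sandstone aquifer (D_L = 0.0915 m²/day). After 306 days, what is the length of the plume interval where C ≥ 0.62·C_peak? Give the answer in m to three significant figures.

14.6 m

The plume is Gaussian with σ = √(2Dt) = √(2 × 0.0915 × 306) = 7.483 m.
C/C_peak = exp(−Δx²/(2σ²)) = 0.62 ⇒ Δx = σ·√(−2 ln 0.62) = 7.483 × 0.9778 = 7.317 m.
Width = 2Δx = 14.6 m.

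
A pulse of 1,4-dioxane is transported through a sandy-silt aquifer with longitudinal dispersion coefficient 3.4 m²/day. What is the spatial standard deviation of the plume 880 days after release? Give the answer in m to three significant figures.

Dispersive spreading gives a Gaussian with σ² = 2Dt; advection only shifts the center.
σ = √(2 × 3.4 × 880) = 77.4 m.

77.4 m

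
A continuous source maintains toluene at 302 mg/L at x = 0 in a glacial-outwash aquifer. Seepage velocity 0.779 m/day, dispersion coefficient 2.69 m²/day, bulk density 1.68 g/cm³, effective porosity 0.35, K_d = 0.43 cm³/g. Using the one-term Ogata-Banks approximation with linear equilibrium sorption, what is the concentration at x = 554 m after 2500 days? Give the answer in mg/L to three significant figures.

Retardation factor R = 1 + ρ_b·K_d/n = 1 + 1.68 × 0.43/0.35 = 3.064.
Sorption retards both mechanisms: v_R = v/R = 0.2542 m/day, D_R = D/R = 0.8779 m²/day.
v_R·t = 0.2542 × 2500 = 635.5 m; 2√(D_R t) = 93.70 m; argument = (554 − 635.5)/93.70 = -0.8698.
C = C₀ × ½·erfc(-0.8698) = 302 × 0.8907 = 269 mg/L.

269 mg/L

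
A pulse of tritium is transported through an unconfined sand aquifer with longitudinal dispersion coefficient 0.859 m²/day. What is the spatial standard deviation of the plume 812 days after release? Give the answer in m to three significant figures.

Dispersive spreading gives a Gaussian with σ² = 2Dt; advection only shifts the center.
σ = √(2 × 0.859 × 812) = 37.3 m.

37.3 m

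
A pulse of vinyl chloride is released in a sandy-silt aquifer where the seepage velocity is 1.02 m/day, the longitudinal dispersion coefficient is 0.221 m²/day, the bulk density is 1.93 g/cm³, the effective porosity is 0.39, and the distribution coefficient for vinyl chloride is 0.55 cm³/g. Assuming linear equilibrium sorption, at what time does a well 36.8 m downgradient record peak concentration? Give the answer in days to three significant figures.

133 days

Retardation factor R = 1 + ρ_b·K_d/n = 1 + 1.93 × 0.55/0.39 = 3.722.
Sorption retards both mechanisms: v_R = v/R = 0.2740 m/day, D_R = D/R = 0.05938 m²/day.
Peak time from v_R²t² + 2D_R t − x² = 0: t = (√(D_R² + v_R²x²) − D_R)/v_R².
√(D_R² + v_R²x²) = √(0.05938² + 0.2740² × 36.8²) = 10.08; v_R² = 0.07508.
t = (10.08 − 0.05938)/0.07508 = 133 days.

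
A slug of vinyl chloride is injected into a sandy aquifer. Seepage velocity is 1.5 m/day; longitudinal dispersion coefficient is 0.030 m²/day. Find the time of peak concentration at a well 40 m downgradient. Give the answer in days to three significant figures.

For the 1D instantaneous-source solution, setting ∂C/∂t = 0 at fixed x gives v²t² + 2Dt − x² = 0, so t = (√(D² + v²x²) − D)/v².
√(D² + v²x²) = √(0.030² + 1.5² × 40²) = 60.00; v² = 2.25.
t = (60.00 − 0.030)/2.25 = 26.7 days (vs. the pure-advection estimate x/v = 26.7 d).

26.7 days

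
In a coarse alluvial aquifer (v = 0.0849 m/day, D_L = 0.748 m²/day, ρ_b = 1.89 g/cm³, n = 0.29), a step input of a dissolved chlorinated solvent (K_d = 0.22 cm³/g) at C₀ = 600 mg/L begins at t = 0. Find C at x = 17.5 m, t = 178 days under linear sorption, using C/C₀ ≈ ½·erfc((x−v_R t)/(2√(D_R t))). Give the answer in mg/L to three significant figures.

84.1 mg/L

Retardation factor R = 1 + ρ_b·K_d/n = 1 + 1.89 × 0.22/0.29 = 2.434.
Sorption retards both mechanisms: v_R = v/R = 0.03488 m/day, D_R = D/R = 0.3073 m²/day.
v_R·t = 0.03488 × 178 = 6.20864 m; 2√(D_R t) = 14.79 m; argument = (17.5 − 6.20864)/14.79 = 0.7634.
C = C₀ × ½·erfc(0.7634) = 600 × 0.1402 = 84.1 mg/L.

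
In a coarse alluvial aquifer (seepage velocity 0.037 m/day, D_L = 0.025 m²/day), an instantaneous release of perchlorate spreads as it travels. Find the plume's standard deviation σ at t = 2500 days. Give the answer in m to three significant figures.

Dispersive spreading gives a Gaussian with σ² = 2Dt; advection only shifts the center.
σ = √(2 × 0.025 × 2500) = 11.2 m.

11.2 m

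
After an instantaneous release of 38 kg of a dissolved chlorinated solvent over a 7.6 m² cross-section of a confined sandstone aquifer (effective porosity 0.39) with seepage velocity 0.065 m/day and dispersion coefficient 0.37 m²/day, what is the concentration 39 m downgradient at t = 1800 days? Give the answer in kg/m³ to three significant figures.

For an instantaneous plane source, C(x,t) = M/(n_e·A·√(4πDt)) · exp(−(x−vt)²/(4Dt)), with n_e·A the pore (flow) area.
Plume center vt = 0.065 × 1800 = 117 m, so the well at 39 m is 78 m upgradient of the peak.
√(4πDt) = 91.48 m, giving peak height M/(n_e·A·√(4πDt)) = 38/(0.39 × 7.6 × 91.48) = 0.1401 kg/m³.
(x−vt)²/(4Dt) = (-78)²/(4 × 0.37 × 1800) = 2.284; exp(−2.284) = 0.1019.
C = 0.1401 × 0.1019 = 0.0143 kg/m³.

0.0143 kg/m³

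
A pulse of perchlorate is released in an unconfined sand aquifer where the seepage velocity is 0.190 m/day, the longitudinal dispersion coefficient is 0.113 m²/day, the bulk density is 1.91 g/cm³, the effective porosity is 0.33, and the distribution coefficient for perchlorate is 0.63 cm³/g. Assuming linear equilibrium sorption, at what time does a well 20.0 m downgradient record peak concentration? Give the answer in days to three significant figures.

Retardation factor R = 1 + ρ_b·K_d/n = 1 + 1.91 × 0.63/0.33 = 4.646.
Sorption retards both mechanisms: v_R = v/R = 0.04090 m/day, D_R = D/R = 0.02432 m²/day.
Peak time from v_R²t² + 2D_R t − x² = 0: t = (√(D_R² + v_R²x²) − D_R)/v_R².
√(D_R² + v_R²x²) = √(0.02432² + 0.04090² × 20.0²) = 0.8184; v_R² = 0.001673.
t = (0.8184 − 0.02432)/0.001673 = 475 days.

475 days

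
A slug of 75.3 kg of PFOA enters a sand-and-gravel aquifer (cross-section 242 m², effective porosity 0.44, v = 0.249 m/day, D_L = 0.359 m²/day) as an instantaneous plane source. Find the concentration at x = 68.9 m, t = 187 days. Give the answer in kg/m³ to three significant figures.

For an instantaneous plane source, C(x,t) = M/(n_e·A·√(4πDt)) · exp(−(x−vt)²/(4Dt)), with n_e·A the pore (flow) area.
Plume center vt = 0.249 × 187 = 46.563 m, so the well at 68.9 m is 22.337 m downgradient of the peak.
√(4πDt) = 29.05 m, giving peak height M/(n_e·A·√(4πDt)) = 75.3/(0.44 × 242 × 29.05) = 0.02434 kg/m³.
(x−vt)²/(4Dt) = (22.337)²/(4 × 0.359 × 187) = 1.858; exp(−1.858) = 0.1560.
C = 0.02434 × 0.1560 = 0.00380 kg/m³.

0.00380 kg/m³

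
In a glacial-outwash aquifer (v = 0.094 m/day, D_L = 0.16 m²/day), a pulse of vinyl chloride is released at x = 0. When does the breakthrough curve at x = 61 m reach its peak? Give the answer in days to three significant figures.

For the 1D instantaneous-source solution, setting ∂C/∂t = 0 at fixed x gives v²t² + 2Dt − x² = 0, so t = (√(D² + v²x²) − D)/v².
√(D² + v²x²) = √(0.16² + 0.094² × 61²) = 5.736; v² = 0.008836.
t = (5.736 − 0.16)/0.008836 = 631 days (vs. the pure-advection estimate x/v = 649 d).

631 days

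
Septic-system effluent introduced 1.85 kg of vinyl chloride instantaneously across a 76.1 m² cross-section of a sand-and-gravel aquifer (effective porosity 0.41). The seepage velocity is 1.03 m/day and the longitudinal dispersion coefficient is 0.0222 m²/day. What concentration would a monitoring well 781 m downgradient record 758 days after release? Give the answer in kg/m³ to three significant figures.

0.00407 kg/m³

For an instantaneous plane source, C(x,t) = M/(n_e·A·√(4πDt)) · exp(−(x−vt)²/(4Dt)), with n_e·A the pore (flow) area.
Plume center vt = 1.03 × 758 = 780.74 m, so the well at 781 m is 0.26 m downgradient of the peak.
√(4πDt) = 14.54 m, giving peak height M/(n_e·A·√(4πDt)) = 1.85/(0.41 × 76.1 × 14.54) = 0.004078 kg/m³.
(x−vt)²/(4Dt) = (0.26)²/(4 × 0.0222 × 758) = 0.001004; exp(−0.001004) = 0.9990.
C = 0.004078 × 0.9990 = 0.00407 kg/m³.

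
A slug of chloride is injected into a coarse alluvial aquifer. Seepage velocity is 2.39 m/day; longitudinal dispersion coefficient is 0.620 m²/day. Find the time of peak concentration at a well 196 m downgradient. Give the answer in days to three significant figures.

For the 1D instantaneous-source solution, setting ∂C/∂t = 0 at fixed x gives v²t² + 2Dt − x² = 0, so t = (√(D² + v²x²) − D)/v².
√(D² + v²x²) = √(0.620² + 2.39² × 196²) = 468.4; v² = 5.7121.
t = (468.4 − 0.620)/5.7121 = 81.9 days (vs. the pure-advection estimate x/v = 82.0 d).

81.9 days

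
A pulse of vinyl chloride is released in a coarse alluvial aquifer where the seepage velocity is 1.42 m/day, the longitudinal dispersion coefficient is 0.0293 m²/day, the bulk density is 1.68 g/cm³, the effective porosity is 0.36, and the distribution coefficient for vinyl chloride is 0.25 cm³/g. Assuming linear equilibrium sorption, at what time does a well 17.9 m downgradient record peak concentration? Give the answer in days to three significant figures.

27.3 days

Retardation factor R = 1 + ρ_b·K_d/n = 1 + 1.68 × 0.25/0.36 = 2.167.
Sorption retards both mechanisms: v_R = v/R = 0.6553 m/day, D_R = D/R = 0.01352 m²/day.
Peak time from v_R²t² + 2D_R t − x² = 0: t = (√(D_R² + v_R²x²) − D_R)/v_R².
√(D_R² + v_R²x²) = √(0.01352² + 0.6553² × 17.9²) = 11.73; v_R² = 0.4294.
t = (11.73 − 0.01352)/0.4294 = 27.3 days.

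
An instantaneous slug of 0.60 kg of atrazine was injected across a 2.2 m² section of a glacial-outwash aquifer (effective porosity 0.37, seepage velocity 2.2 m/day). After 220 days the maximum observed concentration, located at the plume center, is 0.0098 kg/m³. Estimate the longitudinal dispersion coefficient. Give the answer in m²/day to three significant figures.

At the plume center C_max = M/(n_e·A·√(4πDt)), so D = M²/(4πt·(n_e·A·C_max)²).
n_e·A·C_max = 0.37 × 2.2 × 0.0098 = 0.007977 kg/m.
D = 0.60²/(4π × 220 × 0.007977²) = 2.05 m²/day.

2.05 m²/day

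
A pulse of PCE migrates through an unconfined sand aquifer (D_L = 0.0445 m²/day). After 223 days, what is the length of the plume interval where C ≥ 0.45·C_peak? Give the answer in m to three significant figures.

11.3 m

The plume is Gaussian with σ = √(2Dt) = √(2 × 0.0445 × 223) = 4.455 m.
C/C_peak = exp(−Δx²/(2σ²)) = 0.45 ⇒ Δx = σ·√(−2 ln 0.45) = 4.455 × 1.264 = 5.631 m.
Width = 2Δx = 11.3 m.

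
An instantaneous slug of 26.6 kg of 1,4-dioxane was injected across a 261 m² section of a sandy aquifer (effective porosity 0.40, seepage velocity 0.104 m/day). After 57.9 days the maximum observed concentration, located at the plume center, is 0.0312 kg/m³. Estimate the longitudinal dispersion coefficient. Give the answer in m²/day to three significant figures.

0.0917 m²/day

At the plume center C_max = M/(n_e·A·√(4πDt)), so D = M²/(4πt·(n_e·A·C_max)²).
n_e·A·C_max = 0.40 × 261 × 0.0312 = 3.257 kg/m.
D = 26.6²/(4π × 57.9 × 3.257²) = 0.0917 m²/day.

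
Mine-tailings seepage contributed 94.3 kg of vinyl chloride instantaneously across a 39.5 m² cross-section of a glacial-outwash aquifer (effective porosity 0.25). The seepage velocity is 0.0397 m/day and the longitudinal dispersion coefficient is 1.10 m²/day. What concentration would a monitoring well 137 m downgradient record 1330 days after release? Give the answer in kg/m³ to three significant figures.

For an instantaneous plane source, C(x,t) = M/(n_e·A·√(4πDt)) · exp(−(x−vt)²/(4Dt)), with n_e·A the pore (flow) area.
Plume center vt = 0.0397 × 1330 = 52.801 m, so the well at 137 m is 84.199 m downgradient of the peak.
√(4πDt) = 135.6 m, giving peak height M/(n_e·A·√(4πDt)) = 94.3/(0.25 × 39.5 × 135.6) = 0.07042 kg/m³.
(x−vt)²/(4Dt) = (84.199)²/(4 × 1.10 × 1330) = 1.211; exp(−1.211) = 0.2979.
C = 0.07042 × 0.2979 = 0.0210 kg/m³.

0.0210 kg/m³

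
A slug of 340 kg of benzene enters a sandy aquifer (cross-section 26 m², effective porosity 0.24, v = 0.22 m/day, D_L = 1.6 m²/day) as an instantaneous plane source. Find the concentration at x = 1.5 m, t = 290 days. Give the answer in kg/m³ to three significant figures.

0.0882 kg/m³

For an instantaneous plane source, C(x,t) = M/(n_e·A·√(4πDt)) · exp(−(x−vt)²/(4Dt)), with n_e·A the pore (flow) area.
Plume center vt = 0.22 × 290 = 63.8 m, so the well at 1.5 m is 62.3 m upgradient of the peak.
√(4πDt) = 76.36 m, giving peak height M/(n_e·A·√(4πDt)) = 340/(0.24 × 26 × 76.36) = 0.7136 kg/m³.
(x−vt)²/(4Dt) = (-62.3)²/(4 × 1.6 × 290) = 2.091; exp(−2.091) = 0.1236.
C = 0.7136 × 0.1236 = 0.0882 kg/m³.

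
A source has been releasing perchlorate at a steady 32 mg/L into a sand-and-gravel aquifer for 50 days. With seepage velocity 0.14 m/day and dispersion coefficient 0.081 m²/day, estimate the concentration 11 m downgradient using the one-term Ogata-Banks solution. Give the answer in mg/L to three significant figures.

For a continuous step input, C/C₀ ≈ ½·erfc((x−vt)/(2√(Dt))).
vt = 0.14 × 50 = 7 m and 2√(Dt) = 2√(0.081 × 50) = 4.025 m.
Argument (x−vt)/(2√(Dt)) = (11 − 7)/4.025 = 0.9938; ½·erfc(0.9938) = 0.07994.
C = 32 × 0.07994 = 2.56 mg/L.

2.56 mg/L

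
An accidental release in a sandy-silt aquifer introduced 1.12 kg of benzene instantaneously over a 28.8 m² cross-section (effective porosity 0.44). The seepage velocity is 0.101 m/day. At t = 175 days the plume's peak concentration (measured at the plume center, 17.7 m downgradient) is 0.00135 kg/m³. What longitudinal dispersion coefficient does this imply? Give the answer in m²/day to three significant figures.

At the plume center C_max = M/(n_e·A·√(4πDt)), so D = M²/(4πt·(n_e·A·C_max)²).
n_e·A·C_max = 0.44 × 28.8 × 0.00135 = 0.01711 kg/m.
D = 1.12²/(4π × 175 × 0.01711²) = 1.95 m²/day.

1.95 m²/day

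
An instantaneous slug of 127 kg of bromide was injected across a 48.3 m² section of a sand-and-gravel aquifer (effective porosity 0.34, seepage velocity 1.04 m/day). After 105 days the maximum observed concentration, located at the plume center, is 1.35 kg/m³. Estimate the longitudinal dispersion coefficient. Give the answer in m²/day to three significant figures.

0.0249 m²/day

At the plume center C_max = M/(n_e·A·√(4πDt)), so D = M²/(4πt·(n_e·A·C_max)²).
n_e·A·C_max = 0.34 × 48.3 × 1.35 = 22.17 kg/m.
D = 127²/(4π × 105 × 22.17²) = 0.0249 m²/day.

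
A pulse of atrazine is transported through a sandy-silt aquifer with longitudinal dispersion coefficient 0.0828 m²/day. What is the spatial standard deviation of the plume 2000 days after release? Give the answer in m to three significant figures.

18.2 m

Dispersive spreading gives a Gaussian with σ² = 2Dt; advection only shifts the center.
σ = √(2 × 0.0828 × 2000) = 18.2 m.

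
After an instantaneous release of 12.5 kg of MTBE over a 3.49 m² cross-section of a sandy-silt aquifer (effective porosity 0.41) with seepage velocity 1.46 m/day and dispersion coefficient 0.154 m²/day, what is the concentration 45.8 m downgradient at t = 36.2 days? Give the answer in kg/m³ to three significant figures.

For an instantaneous plane source, C(x,t) = M/(n_e·A·√(4πDt)) · exp(−(x−vt)²/(4Dt)), with n_e·A the pore (flow) area.
Plume center vt = 1.46 × 36.2 = 52.852 m, so the well at 45.8 m is 7.052 m upgradient of the peak.
√(4πDt) = 8.370 m, giving peak height M/(n_e·A·√(4πDt)) = 12.5/(0.41 × 3.49 × 8.370) = 1.044 kg/m³.
(x−vt)²/(4Dt) = (-7.052)²/(4 × 0.154 × 36.2) = 2.230; exp(−2.230) = 0.1075.
C = 1.044 × 0.1075 = 0.112 kg/m³.

0.112 kg/m³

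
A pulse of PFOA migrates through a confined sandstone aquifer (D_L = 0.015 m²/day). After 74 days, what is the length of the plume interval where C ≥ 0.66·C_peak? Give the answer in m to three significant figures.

The plume is Gaussian with σ = √(2Dt) = √(2 × 0.015 × 74) = 1.490 m.
C/C_peak = exp(−Δx²/(2σ²)) = 0.66 ⇒ Δx = σ·√(−2 ln 0.66) = 1.490 × 0.9116 = 1.358 m.
Width = 2Δx = 2.72 m.

2.72 m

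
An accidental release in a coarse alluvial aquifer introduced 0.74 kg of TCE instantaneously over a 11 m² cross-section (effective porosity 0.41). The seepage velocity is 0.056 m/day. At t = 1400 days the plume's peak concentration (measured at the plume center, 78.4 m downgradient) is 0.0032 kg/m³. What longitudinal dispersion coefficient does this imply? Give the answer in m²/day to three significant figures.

0.149 m²/day

At the plume center C_max = M/(n_e·A·√(4πDt)), so D = M²/(4πt·(n_e·A·C_max)²).
n_e·A·C_max = 0.41 × 11 × 0.0032 = 0.01443 kg/m.
D = 0.74²/(4π × 1400 × 0.01443²) = 0.149 m²/day.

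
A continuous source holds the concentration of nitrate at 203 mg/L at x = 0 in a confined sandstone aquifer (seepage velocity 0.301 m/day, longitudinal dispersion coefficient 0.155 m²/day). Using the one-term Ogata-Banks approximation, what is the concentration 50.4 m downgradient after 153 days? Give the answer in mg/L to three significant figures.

For a continuous step input, C/C₀ ≈ ½·erfc((x−vt)/(2√(Dt))).
vt = 0.301 × 153 = 46.053 m and 2√(Dt) = 2√(0.155 × 153) = 9.740 m.
Argument (x−vt)/(2√(Dt)) = (50.4 − 46.053)/9.740 = 0.4463; ½·erfc(0.4463) = 0.2640.
C = 203 × 0.2640 = 53.6 mg/L.

53.6 mg/L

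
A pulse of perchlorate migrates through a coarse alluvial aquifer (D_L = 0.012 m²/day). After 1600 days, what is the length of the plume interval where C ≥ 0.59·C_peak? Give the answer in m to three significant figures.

The plume is Gaussian with σ = √(2Dt) = √(2 × 0.012 × 1600) = 6.197 m.
C/C_peak = exp(−Δx²/(2σ²)) = 0.59 ⇒ Δx = σ·√(−2 ln 0.59) = 6.197 × 1.027 = 6.364 m.
Width = 2Δx = 12.7 m.

12.7 m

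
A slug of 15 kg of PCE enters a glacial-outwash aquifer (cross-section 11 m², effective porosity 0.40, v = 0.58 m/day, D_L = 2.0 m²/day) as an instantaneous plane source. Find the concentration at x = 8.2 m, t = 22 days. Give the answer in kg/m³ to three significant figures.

0.129 kg/m³

For an instantaneous plane source, C(x,t) = M/(n_e·A·√(4πDt)) · exp(−(x−vt)²/(4Dt)), with n_e·A the pore (flow) area.
Plume center vt = 0.58 × 22 = 12.76 m, so the well at 8.2 m is 4.56 m upgradient of the peak.
√(4πDt) = 23.51 m, giving peak height M/(n_e·A·√(4πDt)) = 15/(0.40 × 11 × 23.51) = 0.1450 kg/m³.
(x−vt)²/(4Dt) = (-4.56)²/(4 × 2.0 × 22) = 0.1181; exp(−0.1181) = 0.8886.
C = 0.1450 × 0.8886 = 0.129 kg/m³.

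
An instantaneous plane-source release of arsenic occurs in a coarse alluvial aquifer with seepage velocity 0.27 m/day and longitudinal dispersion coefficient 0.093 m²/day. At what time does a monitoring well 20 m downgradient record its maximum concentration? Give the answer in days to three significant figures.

For the 1D instantaneous-source solution, setting ∂C/∂t = 0 at fixed x gives v²t² + 2Dt − x² = 0, so t = (√(D² + v²x²) − D)/v².
√(D² + v²x²) = √(0.093² + 0.27² × 20²) = 5.401; v² = 0.0729.
t = (5.401 − 0.093)/0.0729 = 72.8 days (vs. the pure-advection estimate x/v = 74.1 d).

72.8 days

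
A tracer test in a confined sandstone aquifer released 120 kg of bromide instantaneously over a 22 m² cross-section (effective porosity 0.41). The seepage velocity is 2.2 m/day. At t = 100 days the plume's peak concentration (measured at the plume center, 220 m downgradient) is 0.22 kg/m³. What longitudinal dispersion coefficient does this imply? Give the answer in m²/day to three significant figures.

At the plume center C_max = M/(n_e·A·√(4πDt)), so D = M²/(4πt·(n_e·A·C_max)²).
n_e·A·C_max = 0.41 × 22 × 0.22 = 1.984 kg/m.
D = 120²/(4π × 100 × 1.984²) = 2.91 m²/day.

2.91 m²/day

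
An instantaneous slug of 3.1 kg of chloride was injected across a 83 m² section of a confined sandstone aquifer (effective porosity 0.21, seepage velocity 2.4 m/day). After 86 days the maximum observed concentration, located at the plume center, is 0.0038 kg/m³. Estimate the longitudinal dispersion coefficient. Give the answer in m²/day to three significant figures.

At the plume center C_max = M/(n_e·A·√(4πDt)), so D = M²/(4πt·(n_e·A·C_max)²).
n_e·A·C_max = 0.21 × 83 × 0.0038 = 0.06623 kg/m.
D = 3.1²/(4π × 86 × 0.06623²) = 2.03 m²/day.

2.03 m²/day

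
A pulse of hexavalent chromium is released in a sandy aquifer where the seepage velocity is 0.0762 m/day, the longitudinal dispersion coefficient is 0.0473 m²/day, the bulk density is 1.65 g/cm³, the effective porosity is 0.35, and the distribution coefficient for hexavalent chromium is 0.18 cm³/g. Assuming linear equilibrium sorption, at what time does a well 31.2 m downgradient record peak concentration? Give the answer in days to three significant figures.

Retardation factor R = 1 + ρ_b·K_d/n = 1 + 1.65 × 0.18/0.35 = 1.849.
Sorption retards both mechanisms: v_R = v/R = 0.04121 m/day, D_R = D/R = 0.02558 m²/day.
Peak time from v_R²t² + 2D_R t − x² = 0: t = (√(D_R² + v_R²x²) − D_R)/v_R².
√(D_R² + v_R²x²) = √(0.02558² + 0.04121² × 31.2²) = 1.286; v_R² = 0.001698.
t = (1.286 − 0.02558)/0.001698 = 742 days.

742 days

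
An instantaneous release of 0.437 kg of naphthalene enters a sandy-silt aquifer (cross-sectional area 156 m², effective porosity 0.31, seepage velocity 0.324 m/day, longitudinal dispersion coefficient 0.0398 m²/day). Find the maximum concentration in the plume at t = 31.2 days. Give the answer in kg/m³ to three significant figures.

0.00229 kg/m³

The peak of an instantaneous 1D plume sits at x = vt; there the Gaussian factor is 1 and C_max = M/(n_e·A·√(4πDt)), where n_e·A is the pore area the mass is dissolved in.
√(4πDt) = √(4π × 0.0398 × 31.2) = 3.950 m, so C_max = 0.437/(0.31 × 156 × 3.950) = 0.00229 kg/m³.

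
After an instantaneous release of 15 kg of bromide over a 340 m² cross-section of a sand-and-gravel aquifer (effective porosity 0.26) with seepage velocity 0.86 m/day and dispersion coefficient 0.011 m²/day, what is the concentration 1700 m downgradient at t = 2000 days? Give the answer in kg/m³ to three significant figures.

0.000108 kg/m³

For an instantaneous plane source, C(x,t) = M/(n_e·A·√(4πDt)) · exp(−(x−vt)²/(4Dt)), with n_e·A the pore (flow) area.
Plume center vt = 0.86 × 2000 = 1720 m, so the well at 1700 m is 20 m upgradient of the peak.
√(4πDt) = 16.63 m, giving peak height M/(n_e·A·√(4πDt)) = 15/(0.26 × 340 × 16.63) = 0.01020 kg/m³.
(x−vt)²/(4Dt) = (-20)²/(4 × 0.011 × 2000) = 4.545; exp(−4.545) = 0.01062.
C = 0.01020 × 0.01062 = 0.000108 kg/m³.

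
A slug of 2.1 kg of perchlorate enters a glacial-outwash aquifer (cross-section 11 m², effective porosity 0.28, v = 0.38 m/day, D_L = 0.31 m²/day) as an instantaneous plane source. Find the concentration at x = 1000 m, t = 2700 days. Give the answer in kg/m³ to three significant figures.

For an instantaneous plane source, C(x,t) = M/(n_e·A·√(4πDt)) · exp(−(x−vt)²/(4Dt)), with n_e·A the pore (flow) area.
Plume center vt = 0.38 × 2700 = 1026 m, so the well at 1000 m is 26 m upgradient of the peak.
√(4πDt) = 102.6 m, giving peak height M/(n_e·A·√(4πDt)) = 2.1/(0.28 × 11 × 102.6) = 0.006645 kg/m³.
(x−vt)²/(4Dt) = (-26)²/(4 × 0.31 × 2700) = 0.2019; exp(−0.2019) = 0.8172.
C = 0.006645 × 0.8172 = 0.00543 kg/m³.

0.00543 kg/m³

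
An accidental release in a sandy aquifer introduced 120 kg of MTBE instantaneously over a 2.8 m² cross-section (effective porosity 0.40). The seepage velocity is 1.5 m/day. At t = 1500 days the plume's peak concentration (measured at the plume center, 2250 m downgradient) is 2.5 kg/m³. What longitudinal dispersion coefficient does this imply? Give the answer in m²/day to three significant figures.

At the plume center C_max = M/(n_e·A·√(4πDt)), so D = M²/(4πt·(n_e·A·C_max)²).
n_e·A·C_max = 0.40 × 2.8 × 2.5 = 2.800 kg/m.
D = 120²/(4π × 1500 × 2.800²) = 0.0974 m²/day.

0.0974 m²/day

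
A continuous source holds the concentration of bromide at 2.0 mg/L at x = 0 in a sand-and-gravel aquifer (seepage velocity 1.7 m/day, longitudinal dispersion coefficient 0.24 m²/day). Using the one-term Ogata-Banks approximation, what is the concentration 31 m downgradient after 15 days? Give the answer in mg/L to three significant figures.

0.0404 mg/L

For a continuous step input, C/C₀ ≈ ½·erfc((x−vt)/(2√(Dt))).
vt = 1.7 × 15 = 25.5 m and 2√(Dt) = 2√(0.24 × 15) = 3.795 m.
Argument (x−vt)/(2√(Dt)) = (31 − 25.5)/3.795 = 1.449; ½·erfc(1.449) = 0.02022.
C = 2.0 × 0.02022 = 0.0404 mg/L.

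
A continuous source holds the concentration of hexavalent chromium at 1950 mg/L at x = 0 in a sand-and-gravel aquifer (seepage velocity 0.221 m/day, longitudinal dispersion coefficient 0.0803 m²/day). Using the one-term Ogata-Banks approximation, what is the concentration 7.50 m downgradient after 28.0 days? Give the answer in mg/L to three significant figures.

523 mg/L

For a continuous step input, C/C₀ ≈ ½·erfc((x−vt)/(2√(Dt))).
vt = 0.221 × 28.0 = 6.188 m and 2√(Dt) = 2√(0.0803 × 28.0) = 2.999 m.
Argument (x−vt)/(2√(Dt)) = (7.50 − 6.188)/2.999 = 0.4375; ½·erfc(0.4375) = 0.2681.
C = 1950 × 0.2681 = 523 mg/L.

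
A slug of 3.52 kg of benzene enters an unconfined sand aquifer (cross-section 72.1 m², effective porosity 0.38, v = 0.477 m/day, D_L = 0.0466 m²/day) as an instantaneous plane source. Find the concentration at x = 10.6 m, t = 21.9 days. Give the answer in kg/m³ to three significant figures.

0.0357 kg/m³

For an instantaneous plane source, C(x,t) = M/(n_e·A·√(4πDt)) · exp(−(x−vt)²/(4Dt)), with n_e·A the pore (flow) area.
Plume center vt = 0.477 × 21.9 = 10.4463 m, so the well at 10.6 m is 0.1537 m downgradient of the peak.
√(4πDt) = 3.581 m, giving peak height M/(n_e·A·√(4πDt)) = 3.52/(0.38 × 72.1 × 3.581) = 0.03588 kg/m³.
(x−vt)²/(4Dt) = (0.1537)²/(4 × 0.0466 × 21.9) = 0.005787; exp(−0.005787) = 0.9942.
C = 0.03588 × 0.9942 = 0.0357 kg/m³.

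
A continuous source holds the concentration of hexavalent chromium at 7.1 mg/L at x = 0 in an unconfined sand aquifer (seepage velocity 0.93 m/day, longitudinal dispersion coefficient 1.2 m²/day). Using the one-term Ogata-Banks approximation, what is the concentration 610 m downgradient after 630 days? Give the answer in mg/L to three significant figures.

For a continuous step input, C/C₀ ≈ ½·erfc((x−vt)/(2√(Dt))).
vt = 0.93 × 630 = 585.9 m and 2√(Dt) = 2√(1.2 × 630) = 54.99 m.
Argument (x−vt)/(2√(Dt)) = (610 − 585.9)/54.99 = 0.4383; ½·erfc(0.4383) = 0.2677.
C = 7.1 × 0.2677 = 1.90 mg/L.

1.90 mg/L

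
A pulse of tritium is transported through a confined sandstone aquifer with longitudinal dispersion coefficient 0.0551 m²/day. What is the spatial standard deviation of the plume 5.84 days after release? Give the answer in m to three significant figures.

Dispersive spreading gives a Gaussian with σ² = 2Dt; advection only shifts the center.
σ = √(2 × 0.0551 × 5.84) = 0.802 m.

0.802 m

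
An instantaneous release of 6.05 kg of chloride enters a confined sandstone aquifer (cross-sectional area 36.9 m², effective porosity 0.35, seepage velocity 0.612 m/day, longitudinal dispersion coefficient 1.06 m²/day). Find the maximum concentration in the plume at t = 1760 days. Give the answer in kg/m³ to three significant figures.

0.00306 kg/m³

The peak of an instantaneous 1D plume sits at x = vt; there the Gaussian factor is 1 and C_max = M/(n_e·A·√(4πDt)), where n_e·A is the pore area the mass is dissolved in.
√(4πDt) = √(4π × 1.06 × 1760) = 153.1 m, so C_max = 6.05/(0.35 × 36.9 × 153.1) = 0.00306 kg/m³.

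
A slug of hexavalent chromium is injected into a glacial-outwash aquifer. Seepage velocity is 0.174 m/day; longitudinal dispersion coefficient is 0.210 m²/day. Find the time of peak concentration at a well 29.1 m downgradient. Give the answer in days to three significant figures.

For the 1D instantaneous-source solution, setting ∂C/∂t = 0 at fixed x gives v²t² + 2Dt − x² = 0, so t = (√(D² + v²x²) − D)/v².
√(D² + v²x²) = √(0.210² + 0.174² × 29.1²) = 5.068; v² = 0.030276.
t = (5.068 − 0.210)/0.030276 = 160 days (vs. the pure-advection estimate x/v = 167 d).

160 days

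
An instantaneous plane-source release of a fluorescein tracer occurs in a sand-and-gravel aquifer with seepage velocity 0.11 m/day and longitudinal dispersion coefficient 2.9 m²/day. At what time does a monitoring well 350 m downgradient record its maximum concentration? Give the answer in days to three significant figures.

For the 1D instantaneous-source solution, setting ∂C/∂t = 0 at fixed x gives v²t² + 2Dt − x² = 0, so t = (√(D² + v²x²) − D)/v².
√(D² + v²x²) = √(2.9² + 0.11² × 350²) = 38.61; v² = 0.0121.
t = (38.61 − 2.9)/0.0121 = 2950 days (vs. the pure-advection estimate x/v = 3180 d).

2950 days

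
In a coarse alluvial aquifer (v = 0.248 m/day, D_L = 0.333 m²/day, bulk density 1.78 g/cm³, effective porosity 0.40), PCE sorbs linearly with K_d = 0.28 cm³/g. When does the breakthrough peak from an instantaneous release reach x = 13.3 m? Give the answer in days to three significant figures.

109 days

Retardation factor R = 1 + ρ_b·K_d/n = 1 + 1.78 × 0.28/0.40 = 2.246.
Sorption retards both mechanisms: v_R = v/R = 0.1104 m/day, D_R = D/R = 0.1483 m²/day.
Peak time from v_R²t² + 2D_R t − x² = 0: t = (√(D_R² + v_R²x²) − D_R)/v_R².
√(D_R² + v_R²x²) = √(0.1483² + 0.1104² × 13.3²) = 1.476; v_R² = 0.01219.
t = (1.476 − 0.1483)/0.01219 = 109 days.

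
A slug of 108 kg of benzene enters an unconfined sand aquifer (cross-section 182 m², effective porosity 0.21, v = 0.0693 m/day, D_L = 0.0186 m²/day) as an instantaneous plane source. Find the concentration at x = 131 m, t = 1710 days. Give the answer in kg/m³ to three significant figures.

0.0414 kg/m³

For an instantaneous plane source, C(x,t) = M/(n_e·A·√(4πDt)) · exp(−(x−vt)²/(4Dt)), with n_e·A the pore (flow) area.
Plume center vt = 0.0693 × 1710 = 118.503 m, so the well at 131 m is 12.497 m downgradient of the peak.
√(4πDt) = 19.99 m, giving peak height M/(n_e·A·√(4πDt)) = 108/(0.21 × 182 × 19.99) = 0.1414 kg/m³.
(x−vt)²/(4Dt) = (12.497)²/(4 × 0.0186 × 1710) = 1.228; exp(−1.228) = 0.2929.
C = 0.1414 × 0.2929 = 0.0414 kg/m³.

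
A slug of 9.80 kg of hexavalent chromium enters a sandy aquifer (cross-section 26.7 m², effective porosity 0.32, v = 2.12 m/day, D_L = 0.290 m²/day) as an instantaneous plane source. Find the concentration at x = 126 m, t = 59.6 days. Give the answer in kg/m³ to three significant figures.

For an instantaneous plane source, C(x,t) = M/(n_e·A·√(4πDt)) · exp(−(x−vt)²/(4Dt)), with n_e·A the pore (flow) area.
Plume center vt = 2.12 × 59.6 = 126.352 m, so the well at 126 m is 0.352 m upgradient of the peak.
√(4πDt) = 14.74 m, giving peak height M/(n_e·A·√(4πDt)) = 9.80/(0.32 × 26.7 × 14.74) = 0.07782 kg/m³.
(x−vt)²/(4Dt) = (-0.352)²/(4 × 0.290 × 59.6) = 0.001792; exp(−0.001792) = 0.9982.
C = 0.07782 × 0.9982 = 0.0777 kg/m³.

0.0777 kg/m³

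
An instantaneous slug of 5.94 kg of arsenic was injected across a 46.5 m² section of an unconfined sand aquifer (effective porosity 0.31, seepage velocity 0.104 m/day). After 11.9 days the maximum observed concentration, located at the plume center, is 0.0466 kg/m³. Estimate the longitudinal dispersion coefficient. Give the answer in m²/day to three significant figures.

At the plume center C_max = M/(n_e·A·√(4πDt)), so D = M²/(4πt·(n_e·A·C_max)²).
n_e·A·C_max = 0.31 × 46.5 × 0.0466 = 0.6717 kg/m.
D = 5.94²/(4π × 11.9 × 0.6717²) = 0.523 m²/day.

0.523 m²/day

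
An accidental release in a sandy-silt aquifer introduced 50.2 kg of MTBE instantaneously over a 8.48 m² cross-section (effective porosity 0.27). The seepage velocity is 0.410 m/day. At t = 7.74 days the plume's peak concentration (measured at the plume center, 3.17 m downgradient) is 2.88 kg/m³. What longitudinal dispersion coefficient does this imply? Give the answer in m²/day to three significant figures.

0.596 m²/day

At the plume center C_max = M/(n_e·A·√(4πDt)), so D = M²/(4πt·(n_e·A·C_max)²).
n_e·A·C_max = 0.27 × 8.48 × 2.88 = 6.594 kg/m.
D = 50.2²/(4π × 7.74 × 6.594²) = 0.596 m²/day.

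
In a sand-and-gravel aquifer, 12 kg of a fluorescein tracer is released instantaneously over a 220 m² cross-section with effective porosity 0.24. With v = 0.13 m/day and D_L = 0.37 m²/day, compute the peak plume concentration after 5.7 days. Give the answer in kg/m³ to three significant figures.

0.0441 kg/m³

The peak of an instantaneous 1D plume sits at x = vt; there the Gaussian factor is 1 and C_max = M/(n_e·A·√(4πDt)), where n_e·A is the pore area the mass is dissolved in.
√(4πDt) = √(4π × 0.37 × 5.7) = 5.148 m, so C_max = 12/(0.24 × 220 × 5.148) = 0.0441 kg/m³.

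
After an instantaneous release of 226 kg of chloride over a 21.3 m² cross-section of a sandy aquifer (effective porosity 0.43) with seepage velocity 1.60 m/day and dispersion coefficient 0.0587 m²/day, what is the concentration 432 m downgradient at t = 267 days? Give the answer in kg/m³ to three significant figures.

For an instantaneous plane source, C(x,t) = M/(n_e·A·√(4πDt)) · exp(−(x−vt)²/(4Dt)), with n_e·A the pore (flow) area.
Plume center vt = 1.60 × 267 = 427.2 m, so the well at 432 m is 4.8 m downgradient of the peak.
√(4πDt) = 14.03 m, giving peak height M/(n_e·A·√(4πDt)) = 226/(0.43 × 21.3 × 14.03) = 1.759 kg/m³.
(x−vt)²/(4Dt) = (4.8)²/(4 × 0.0587 × 267) = 0.3675; exp(−0.3675) = 0.6925.
C = 1.759 × 0.6925 = 1.22 kg/m³.

1.22 kg/m³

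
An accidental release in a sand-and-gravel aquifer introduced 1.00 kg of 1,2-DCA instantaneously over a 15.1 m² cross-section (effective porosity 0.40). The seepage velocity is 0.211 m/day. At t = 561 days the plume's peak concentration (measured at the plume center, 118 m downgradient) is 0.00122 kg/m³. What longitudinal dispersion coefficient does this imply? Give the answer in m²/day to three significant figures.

At the plume center C_max = M/(n_e·A·√(4πDt)), so D = M²/(4πt·(n_e·A·C_max)²).
n_e·A·C_max = 0.40 × 15.1 × 0.00122 = 0.007369 kg/m.
D = 1.00²/(4π × 561 × 0.007369²) = 2.61 m²/day.

2.61 m²/day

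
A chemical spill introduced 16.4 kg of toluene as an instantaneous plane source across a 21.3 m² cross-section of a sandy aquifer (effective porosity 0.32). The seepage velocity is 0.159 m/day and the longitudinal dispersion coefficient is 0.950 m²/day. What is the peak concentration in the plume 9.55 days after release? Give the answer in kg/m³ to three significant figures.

0.225 kg/m³

The peak of an instantaneous 1D plume sits at x = vt; there the Gaussian factor is 1 and C_max = M/(n_e·A·√(4πDt)), where n_e·A is the pore area the mass is dissolved in.
√(4πDt) = √(4π × 0.950 × 9.55) = 10.68 m, so C_max = 16.4/(0.32 × 21.3 × 10.68) = 0.225 kg/m³.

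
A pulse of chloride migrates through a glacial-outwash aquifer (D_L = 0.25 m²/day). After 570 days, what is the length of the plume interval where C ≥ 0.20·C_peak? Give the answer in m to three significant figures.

60.6 m

The plume is Gaussian with σ = √(2Dt) = √(2 × 0.25 × 570) = 16.88 m.
C/C_peak = exp(−Δx²/(2σ²)) = 0.20 ⇒ Δx = σ·√(−2 ln 0.20) = 16.88 × 1.794 = 30.28 m.
Width = 2Δx = 60.6 m.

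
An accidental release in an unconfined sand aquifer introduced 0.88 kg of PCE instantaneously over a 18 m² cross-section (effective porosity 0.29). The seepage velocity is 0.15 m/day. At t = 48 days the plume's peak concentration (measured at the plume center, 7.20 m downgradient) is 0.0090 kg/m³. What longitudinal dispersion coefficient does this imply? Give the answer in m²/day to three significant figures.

0.582 m²/day

At the plume center C_max = M/(n_e·A·√(4πDt)), so D = M²/(4πt·(n_e·A·C_max)²).
n_e·A·C_max = 0.29 × 18 × 0.0090 = 0.04698 kg/m.
D = 0.88²/(4π × 48 × 0.04698²) = 0.582 m²/day.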